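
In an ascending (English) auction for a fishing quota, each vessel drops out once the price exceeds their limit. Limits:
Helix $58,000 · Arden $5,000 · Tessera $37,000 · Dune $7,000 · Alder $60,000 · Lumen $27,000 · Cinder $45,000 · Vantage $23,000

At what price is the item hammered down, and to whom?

Sorting limits: 60,000 (Alder) > 58,000 (Helix) > 45,000 (Cinder) > 37,000 (Tessera) > 27,000 (Lumen) > 23,000 (Vantage) > …
Once the price passes $58,000, only Alder is left; the hammer falls at Helix's limit of $58,000.

Alder wins at $58,000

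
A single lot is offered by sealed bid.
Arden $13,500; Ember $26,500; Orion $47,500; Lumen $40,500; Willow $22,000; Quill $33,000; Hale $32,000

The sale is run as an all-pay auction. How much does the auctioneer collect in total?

Total revenue: $215,000

Sorting bids: 47,500 (Orion) > 40,500 (Lumen) > 33,000 (Quill) > 32,000 (Hale) > 26,500 (Ember) > 22,000 (Willow) > …
Every bidder forfeits their bid regardless of winning.
Revenue = 13,500 + 26,500 + 47,500 + 40,500 + 22,000 + 33,000 + 32,000 = $215,000.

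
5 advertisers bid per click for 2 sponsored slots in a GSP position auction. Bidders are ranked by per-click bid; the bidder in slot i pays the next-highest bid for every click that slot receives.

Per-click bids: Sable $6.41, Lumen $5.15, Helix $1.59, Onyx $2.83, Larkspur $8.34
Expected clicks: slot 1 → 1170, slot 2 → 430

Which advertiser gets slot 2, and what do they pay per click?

Sable; $5.15 per click

Per-click bids in order: $8.34 (Larkspur) > $6.41 (Sable) > $5.15 (Lumen) > …
Slot 2 goes to the second-ranked bidder, Sable, who pays the next bid down: $5.15/click.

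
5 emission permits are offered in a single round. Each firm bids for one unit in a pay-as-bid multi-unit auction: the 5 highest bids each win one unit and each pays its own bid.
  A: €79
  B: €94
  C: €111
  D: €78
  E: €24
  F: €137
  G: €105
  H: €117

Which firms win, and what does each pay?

Bids ranked high→low: 137 (F), 117 (H), 111 (C), 105 (G), 94 (B), 79 (A), 78 (D), …
Top 5: F, H, C, G, B.
Each winner pays its own bid: F €137, H €117, C €111, G €105, B €94.

F €137, H €117, C €111, G €105, B €94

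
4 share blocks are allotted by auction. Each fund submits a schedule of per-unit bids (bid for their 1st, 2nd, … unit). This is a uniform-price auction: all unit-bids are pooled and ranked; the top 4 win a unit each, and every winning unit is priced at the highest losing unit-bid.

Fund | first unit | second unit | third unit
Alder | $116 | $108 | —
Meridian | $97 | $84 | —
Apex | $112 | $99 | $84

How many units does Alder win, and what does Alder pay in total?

Alder: 2 units, pays $194

Pooled unit-bids ranked (top 4): 116 (Alder-1), 112 (Apex-1), 108 (Alder-2), 99 (Apex-2)
Highest rejected unit-bid = $97.
Alder wins 2 unit(s) at $97 each.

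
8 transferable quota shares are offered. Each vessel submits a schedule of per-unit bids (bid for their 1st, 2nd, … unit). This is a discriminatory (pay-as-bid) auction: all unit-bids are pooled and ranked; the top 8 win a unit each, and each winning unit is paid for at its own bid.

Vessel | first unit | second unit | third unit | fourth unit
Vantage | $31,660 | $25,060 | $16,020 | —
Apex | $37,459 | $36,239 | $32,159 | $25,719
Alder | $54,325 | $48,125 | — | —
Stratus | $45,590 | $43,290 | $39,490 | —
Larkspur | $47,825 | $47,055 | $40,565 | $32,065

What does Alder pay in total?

Alder pays $102,450

Pooled unit-bids ranked (top 8): 54,325 (Alder-1), 48,125 (Alder-2), 47,825 (Larkspur-1), 47,055 (Larkspur-2), 45,590 (Stratus-1), 43,290 (Stratus-2), 40,565 (Larkspur-3), 39,490 (Stratus-3)
Next rejected bid: $37,459 (not a price — pay-as-bid).
Alder's winning unit-bids: 54,325 + 48,125 = $102,450.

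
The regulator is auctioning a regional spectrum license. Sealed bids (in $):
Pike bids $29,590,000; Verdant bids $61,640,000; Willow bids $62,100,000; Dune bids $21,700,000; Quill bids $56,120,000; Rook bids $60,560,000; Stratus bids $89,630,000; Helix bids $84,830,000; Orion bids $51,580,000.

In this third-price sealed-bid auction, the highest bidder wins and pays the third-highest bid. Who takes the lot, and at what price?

Rule: the highest bidder wins and pays the third-highest bid.
Bids ranked: 89,630,000 (Stratus) > 84,830,000 (Helix) > 62,100,000 (Willow) > 61,640,000 (Verdant) > 60,560,000 (Rook) > 56,120,000 (Quill) > …
Stratus wins; payment is bid #3 in the ranking = $62,100,000.

Stratus pays $62,100,000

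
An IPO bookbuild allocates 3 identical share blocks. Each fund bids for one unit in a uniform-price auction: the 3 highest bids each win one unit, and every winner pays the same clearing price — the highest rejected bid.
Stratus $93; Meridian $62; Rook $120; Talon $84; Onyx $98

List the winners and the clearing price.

Rook, Onyx, Stratus; each pays $84

Sorting: 120 (Rook), 98 (Onyx), 93 (Stratus), 84 (Talon), 62 (Meridian)
Winners (3 units): Rook, Onyx, Stratus.
Highest unsuccessful bid: $84 → clearing price.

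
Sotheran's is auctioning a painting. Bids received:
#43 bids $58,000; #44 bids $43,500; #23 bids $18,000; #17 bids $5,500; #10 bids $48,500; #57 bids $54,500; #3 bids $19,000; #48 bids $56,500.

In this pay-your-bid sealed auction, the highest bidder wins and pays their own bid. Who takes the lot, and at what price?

#43 pays $58,000

Rule: the highest bidder wins and pays their own bid.
Sorting bids: 58,000 (#43) > 56,500 (#48) > 54,500 (#57) > 48,500 (#10) > 43,500 (#44) > 19,000 (#3) > …
First-price: #43 pays what they bid, $58,000.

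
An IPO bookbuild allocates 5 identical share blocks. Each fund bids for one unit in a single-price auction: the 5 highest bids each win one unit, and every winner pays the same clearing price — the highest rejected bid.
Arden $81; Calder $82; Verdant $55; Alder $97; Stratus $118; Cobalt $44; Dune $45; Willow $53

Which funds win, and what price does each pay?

Stratus, Alder, Calder, Arden, Verdant; each pays $53

Ordering the bids: 118 (Stratus), 97 (Alder), 82 (Calder), 81 (Arden), 55 (Verdant), 53 (Willow), 45 (Dune), …
The 5 highest are Stratus, Alder, Calder, Arden, Verdant.
Clearing price = highest rejected bid = $53.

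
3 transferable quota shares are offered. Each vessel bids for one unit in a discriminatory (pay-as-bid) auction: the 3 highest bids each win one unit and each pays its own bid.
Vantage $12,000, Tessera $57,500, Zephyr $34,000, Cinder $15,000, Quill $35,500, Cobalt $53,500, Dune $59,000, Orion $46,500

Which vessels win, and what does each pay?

Dune $59,000, Tessera $57,500, Cobalt $53,500

Ordering the bids: 59,000 (Dune), 57,500 (Tessera), 53,500 (Cobalt), 46,500 (Orion), 35,500 (Quill), …
The 3 highest are Dune, Tessera, Cobalt.
Each winner pays its own bid: Dune $59,000, Tessera $57,500, Cobalt $53,500.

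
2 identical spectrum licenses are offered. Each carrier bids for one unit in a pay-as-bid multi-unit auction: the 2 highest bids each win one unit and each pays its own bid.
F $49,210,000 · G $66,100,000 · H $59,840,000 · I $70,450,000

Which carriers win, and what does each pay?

I $70,450,000, G $66,100,000

Ordering the bids: 70,450,000 (I), 66,100,000 (G), 59,840,000 (H), 49,210,000 (F)
The 2 highest are I, G.
Each winner pays its own bid: I $70,450,000, G $66,100,000.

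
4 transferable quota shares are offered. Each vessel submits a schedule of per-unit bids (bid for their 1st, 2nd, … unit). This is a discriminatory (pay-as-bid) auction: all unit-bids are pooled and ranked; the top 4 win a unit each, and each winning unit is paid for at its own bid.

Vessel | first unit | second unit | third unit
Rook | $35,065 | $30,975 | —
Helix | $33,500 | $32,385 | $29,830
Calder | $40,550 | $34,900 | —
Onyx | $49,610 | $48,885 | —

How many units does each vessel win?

Calder 1, Onyx 2, Rook 1

Pooled unit-bids ranked (top 4): 49,610 (Onyx-1), 48,885 (Onyx-2), 40,550 (Calder-1), 35,065 (Rook-1)
Next rejected bid: $34,900 (not a price — pay-as-bid).
Allocation: Calder 1, Onyx 2, Rook 1.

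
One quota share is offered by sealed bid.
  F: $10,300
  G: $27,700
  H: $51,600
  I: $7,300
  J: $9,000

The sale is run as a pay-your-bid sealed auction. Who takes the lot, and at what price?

H pays $51,600

Bids in order: 51,600 (H) > 27,700 (G) > 10,300 (F) > 9,000 (J) > 7,300 (I)
First-price: H pays what they bid, $51,600.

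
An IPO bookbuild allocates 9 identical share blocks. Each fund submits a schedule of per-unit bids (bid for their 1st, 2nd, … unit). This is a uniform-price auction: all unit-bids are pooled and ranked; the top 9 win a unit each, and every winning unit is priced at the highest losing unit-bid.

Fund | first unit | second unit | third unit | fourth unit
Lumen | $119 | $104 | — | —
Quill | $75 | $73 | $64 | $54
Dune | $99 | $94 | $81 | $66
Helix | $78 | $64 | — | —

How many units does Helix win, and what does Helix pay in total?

All unit-bids, highest first — top 9: 119 (Lumen-1), 104 (Lumen-2), 99 (Dune-1), 94 (Dune-2), 81 (Dune-3), 78 (Helix-1), 75 (Quill-1), 73 (Quill-2), 66 (Dune-4)
Highest rejected unit-bid = $64.
Helix wins 1 unit(s) at $64 each.

Helix: 1 unit, pays $64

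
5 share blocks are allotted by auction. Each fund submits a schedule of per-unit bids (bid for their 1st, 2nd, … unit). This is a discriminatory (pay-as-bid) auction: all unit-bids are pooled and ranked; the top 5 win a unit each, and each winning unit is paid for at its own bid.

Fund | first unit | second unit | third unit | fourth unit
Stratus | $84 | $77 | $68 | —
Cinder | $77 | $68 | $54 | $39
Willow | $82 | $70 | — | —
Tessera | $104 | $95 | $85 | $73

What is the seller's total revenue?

Total revenue: $450

Merging the schedules and taking the best 5: 104 (Tessera-1), 95 (Tessera-2), 85 (Tessera-3), 84 (Stratus-1), 82 (Willow-1)
Next rejected bid: $77 (not a price — pay-as-bid).
Each winning unit pays its own bid.
Revenue = 104 + 95 + 85 + 84 + 82 = $450.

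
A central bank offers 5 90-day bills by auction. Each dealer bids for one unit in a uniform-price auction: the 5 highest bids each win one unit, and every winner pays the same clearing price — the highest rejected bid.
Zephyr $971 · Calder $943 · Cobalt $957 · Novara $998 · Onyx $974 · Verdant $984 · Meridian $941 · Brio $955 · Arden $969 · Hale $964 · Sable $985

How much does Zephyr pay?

Zephyr pays $969

Ordering the bids: 998 (Novara), 985 (Sable), 984 (Verdant), 974 (Onyx), 971 (Zephyr), 969 (Arden), 964 (Hale), …
The 5 highest are Novara, Sable, Verdant, Onyx, Zephyr.
Highest unsuccessful bid: $969 → clearing price.
Zephyr wins → pays $969.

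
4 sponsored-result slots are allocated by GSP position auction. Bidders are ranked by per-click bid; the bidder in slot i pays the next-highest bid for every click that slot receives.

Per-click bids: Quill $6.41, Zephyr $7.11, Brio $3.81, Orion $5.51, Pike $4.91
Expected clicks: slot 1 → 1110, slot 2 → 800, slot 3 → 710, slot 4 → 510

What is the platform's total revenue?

Ranked by bid: $7.11 (Zephyr) > $6.41 (Quill) > $5.51 (Orion) > $4.91 (Pike) > $3.81 (Brio)
Slot 1: Zephyr pays $6.41 × 1110 = $7115.10
Slot 2: Quill pays $5.51 × 800 = $4408.00
Slot 3: Orion pays $4.91 × 710 = $3486.10
Slot 4: Pike pays $3.81 × 510 = $1943.10
Total = $16952.30

Total revenue: $16952.30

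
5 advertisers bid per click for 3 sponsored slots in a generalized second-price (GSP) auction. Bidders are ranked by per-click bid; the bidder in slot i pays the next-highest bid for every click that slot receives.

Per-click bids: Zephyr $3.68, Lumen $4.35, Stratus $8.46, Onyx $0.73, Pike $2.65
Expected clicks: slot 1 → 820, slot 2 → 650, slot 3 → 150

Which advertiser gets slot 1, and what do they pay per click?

Stratus; $4.35 per click

Ranked by bid: $8.46 (Stratus) > $4.35 (Lumen) > $3.68 (Zephyr) > $2.65 (Pike) > …
Slot 1 goes to the first-ranked bidder, Stratus, who pays the next bid down: $4.35/click.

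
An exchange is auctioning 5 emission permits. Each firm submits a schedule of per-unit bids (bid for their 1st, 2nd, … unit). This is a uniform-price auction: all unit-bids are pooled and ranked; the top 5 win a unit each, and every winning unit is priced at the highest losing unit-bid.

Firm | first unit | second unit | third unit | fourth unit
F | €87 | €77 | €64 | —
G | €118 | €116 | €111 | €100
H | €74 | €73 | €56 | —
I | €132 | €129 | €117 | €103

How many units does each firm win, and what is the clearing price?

G 2, I 3; clearing price €111

Merging the schedules and taking the best 5: 132 (I-1), 129 (I-2), 118 (G-1), 117 (I-3), 116 (G-2)
Highest rejected unit-bid = €111.
Allocation: G 2, I 3.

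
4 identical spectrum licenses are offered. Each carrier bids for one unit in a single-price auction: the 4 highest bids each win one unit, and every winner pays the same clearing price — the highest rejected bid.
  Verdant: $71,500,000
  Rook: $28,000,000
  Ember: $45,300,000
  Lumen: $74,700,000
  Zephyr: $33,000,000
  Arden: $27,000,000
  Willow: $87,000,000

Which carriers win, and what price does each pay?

Willow, Lumen, Verdant, Ember; each pays $33,000,000

Bids ranked high→low: 87,000,000 (Willow), 74,700,000 (Lumen), 71,500,000 (Verdant), 45,300,000 (Ember), 33,000,000 (Zephyr), 28,000,000 (Rook), …
The 4 highest are Willow, Lumen, Verdant, Ember.
First losing bid is Zephyr's $33,000,000, which sets the uniform price.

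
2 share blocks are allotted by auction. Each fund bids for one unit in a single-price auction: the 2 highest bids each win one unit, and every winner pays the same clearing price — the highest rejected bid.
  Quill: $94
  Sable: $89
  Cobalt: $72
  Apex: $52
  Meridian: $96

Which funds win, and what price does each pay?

Ordering the bids: 96 (Meridian), 94 (Quill), 89 (Sable), 72 (Cobalt), …
Winners (2 units): Meridian, Quill.
First losing bid is Sable's $89, which sets the uniform price.

Meridian, Quill; each pays $89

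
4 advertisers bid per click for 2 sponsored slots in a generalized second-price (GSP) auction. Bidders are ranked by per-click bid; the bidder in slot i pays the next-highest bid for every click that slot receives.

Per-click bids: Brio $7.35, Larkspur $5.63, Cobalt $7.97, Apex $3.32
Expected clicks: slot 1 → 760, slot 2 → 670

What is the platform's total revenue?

Total revenue: $9358.10

Sorting advertisers: $7.97 (Cobalt) > $7.35 (Brio) > $5.63 (Larkspur) > …
Slot 1: Cobalt pays $7.35 × 760 = $5586.00
Slot 2: Brio pays $5.63 × 670 = $3772.10
Total = $9358.10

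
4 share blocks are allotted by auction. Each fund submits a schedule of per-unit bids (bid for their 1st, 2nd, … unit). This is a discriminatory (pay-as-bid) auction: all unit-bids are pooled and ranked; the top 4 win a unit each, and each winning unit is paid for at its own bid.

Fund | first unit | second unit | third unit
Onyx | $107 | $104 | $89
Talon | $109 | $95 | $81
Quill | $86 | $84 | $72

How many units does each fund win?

Pooled unit-bids ranked (top 4): 109 (Talon-1), 107 (Onyx-1), 104 (Onyx-2), 95 (Talon-2)
Next rejected bid: $89 (not a price — pay-as-bid).
Allocation: Onyx 2, Talon 2.

Onyx 2, Talon 2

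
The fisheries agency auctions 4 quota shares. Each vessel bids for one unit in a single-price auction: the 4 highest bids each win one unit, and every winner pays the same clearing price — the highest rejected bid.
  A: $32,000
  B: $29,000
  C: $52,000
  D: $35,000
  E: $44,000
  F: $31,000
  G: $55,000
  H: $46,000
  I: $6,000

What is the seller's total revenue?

Sorting: 55,000 (G), 52,000 (C), 46,000 (H), 44,000 (E), 35,000 (D), 32,000 (A), …
Top 4: G, C, H, E.
Highest unsuccessful bid: $35,000 → clearing price.
Total revenue = 4 × $35,000 = $140,000.

Total revenue: $140,000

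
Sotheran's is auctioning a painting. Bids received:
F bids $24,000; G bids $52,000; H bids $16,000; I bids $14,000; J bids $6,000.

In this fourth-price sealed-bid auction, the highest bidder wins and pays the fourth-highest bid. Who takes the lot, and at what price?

G pays $14,000

Bids ranked: 52,000 (G) > 24,000 (F) > 16,000 (H) > 14,000 (I) > 6,000 (J)
G is highest; pays the fourth-highest bid, $14,000.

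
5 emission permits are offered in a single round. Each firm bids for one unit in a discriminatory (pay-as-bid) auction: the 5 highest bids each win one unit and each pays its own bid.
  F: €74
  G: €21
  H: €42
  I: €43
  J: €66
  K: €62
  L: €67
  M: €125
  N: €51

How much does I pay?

Bids ranked high→low: 125 (M), 74 (F), 67 (L), 66 (J), 62 (K), 51 (N), 43 (I), …
Top 5: M, F, L, J, K.
I does not win → €0.

I pays €0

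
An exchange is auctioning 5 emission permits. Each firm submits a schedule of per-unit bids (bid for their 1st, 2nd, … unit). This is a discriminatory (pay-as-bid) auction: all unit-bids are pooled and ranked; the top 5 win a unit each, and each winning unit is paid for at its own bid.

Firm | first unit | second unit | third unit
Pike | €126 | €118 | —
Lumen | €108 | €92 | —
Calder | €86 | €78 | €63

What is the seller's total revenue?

Total revenue: €530

All unit-bids, highest first — top 5: 126 (Pike-1), 118 (Pike-2), 108 (Lumen-1), 92 (Lumen-2), 86 (Calder-1)
Next rejected bid: €78 (not a price — pay-as-bid).
Each winning unit pays its own bid.
Revenue = 126 + 118 + 108 + 92 + 86 = €530.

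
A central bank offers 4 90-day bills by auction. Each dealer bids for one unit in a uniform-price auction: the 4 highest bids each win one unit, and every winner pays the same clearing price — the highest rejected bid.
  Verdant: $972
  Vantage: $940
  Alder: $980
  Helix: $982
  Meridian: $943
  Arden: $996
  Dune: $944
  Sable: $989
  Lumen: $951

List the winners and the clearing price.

Arden, Sable, Helix, Alder; each pays $972

Sorting: 996 (Arden), 989 (Sable), 982 (Helix), 980 (Alder), 972 (Verdant), 951 (Lumen), …
Top 4: Arden, Sable, Helix, Alder.
Clearing price = highest rejected bid = $972.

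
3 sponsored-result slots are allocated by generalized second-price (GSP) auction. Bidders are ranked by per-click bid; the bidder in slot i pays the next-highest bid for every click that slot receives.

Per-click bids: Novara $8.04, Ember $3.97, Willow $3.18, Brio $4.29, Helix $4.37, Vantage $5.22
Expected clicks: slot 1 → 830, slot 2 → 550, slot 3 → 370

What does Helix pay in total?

Sorting advertisers: $8.04 (Novara) > $5.22 (Vantage) > $4.37 (Helix) > $4.29 (Brio) > …
Helix holds slot 3 → pays next bid $4.29 × 370 clicks = $1587.30.

Helix pays $1587.30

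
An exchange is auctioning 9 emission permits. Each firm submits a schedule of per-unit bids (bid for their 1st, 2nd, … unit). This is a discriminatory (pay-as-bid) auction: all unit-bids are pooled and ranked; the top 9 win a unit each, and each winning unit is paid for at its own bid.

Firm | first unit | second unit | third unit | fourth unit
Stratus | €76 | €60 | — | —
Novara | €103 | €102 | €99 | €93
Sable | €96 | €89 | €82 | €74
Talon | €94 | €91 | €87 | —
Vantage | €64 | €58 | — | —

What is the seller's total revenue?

Total revenue: €854

Merging the schedules and taking the best 9: 103 (Novara-1), 102 (Novara-2), 99 (Novara-3), 96 (Sable-1), 94 (Talon-1), 93 (Novara-4), 91 (Talon-2), 89 (Sable-2), 87 (Talon-3)
Next rejected bid: €82 (not a price — pay-as-bid).
Each winning unit pays its own bid.
Revenue = 103 + 102 + 99 + 96 + 94 + 93 + 91 + 89 + 87 = €854.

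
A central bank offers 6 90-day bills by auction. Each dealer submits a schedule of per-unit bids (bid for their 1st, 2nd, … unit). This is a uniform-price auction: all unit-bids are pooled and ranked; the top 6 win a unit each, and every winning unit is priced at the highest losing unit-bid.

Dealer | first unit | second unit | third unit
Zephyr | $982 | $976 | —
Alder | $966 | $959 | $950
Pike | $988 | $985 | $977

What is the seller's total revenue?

Total revenue: $5,754

Merging the schedules and taking the best 6: 988 (Pike-1), 985 (Pike-2), 982 (Zephyr-1), 977 (Pike-3), 976 (Zephyr-2), 966 (Alder-1)
Highest rejected unit-bid = $959.
Allocation: Alder 1, Pike 3, Zephyr 2. Every unit priced at $959.
Revenue = 6 × 959 = $5,754.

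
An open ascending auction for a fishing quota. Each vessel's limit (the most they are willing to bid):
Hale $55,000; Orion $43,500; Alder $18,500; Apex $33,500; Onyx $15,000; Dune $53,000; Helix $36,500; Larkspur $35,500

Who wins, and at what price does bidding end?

Hale wins at $53,000

Rule: the price rises until one bidder remains; the winner pays the price at which the last rival dropped out.
Limits in order: 55,000 (Hale) > 53,000 (Dune) > 43,500 (Orion) > 36,500 (Helix) > 35,500 (Larkspur) > 33,500 (Apex) > …
Bidding ends when Dune exits at $53,000; Hale takes it.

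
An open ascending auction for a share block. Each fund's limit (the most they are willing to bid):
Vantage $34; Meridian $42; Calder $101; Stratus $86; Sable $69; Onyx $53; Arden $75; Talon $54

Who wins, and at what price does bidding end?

Limits in order: 101 (Calder) > 86 (Stratus) > 75 (Arden) > 69 (Sable) > 54 (Talon) > 53 (Onyx) > …
Bidding ends when Stratus exits at $86; Calder takes it.

Calder wins at $86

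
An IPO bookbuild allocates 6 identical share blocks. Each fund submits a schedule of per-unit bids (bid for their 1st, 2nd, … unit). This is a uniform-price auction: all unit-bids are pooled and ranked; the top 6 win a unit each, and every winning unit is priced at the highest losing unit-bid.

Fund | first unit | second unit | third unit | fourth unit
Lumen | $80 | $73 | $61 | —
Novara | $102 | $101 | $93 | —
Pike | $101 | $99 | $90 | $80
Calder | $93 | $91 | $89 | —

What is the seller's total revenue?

Total revenue: $546

All unit-bids, highest first — top 6: 102 (Novara-1), 101 (Novara-2), 101 (Pike-1), 99 (Pike-2), 93 (Novara-3), 93 (Calder-1)
Highest rejected unit-bid = $91.
Allocation: Calder 1, Novara 3, Pike 2. Every unit priced at $91.
Revenue = 6 × 91 = $546.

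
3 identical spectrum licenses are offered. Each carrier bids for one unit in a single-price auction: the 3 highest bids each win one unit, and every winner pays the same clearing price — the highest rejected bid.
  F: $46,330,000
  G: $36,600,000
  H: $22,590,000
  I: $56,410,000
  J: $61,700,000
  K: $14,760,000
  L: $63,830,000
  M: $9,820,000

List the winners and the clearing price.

L, J, I; each pays $46,330,000

Sorting: 63,830,000 (L), 61,700,000 (J), 56,410,000 (I), 46,330,000 (F), 36,600,000 (G), …
Top 3: L, J, I.
Highest unsuccessful bid: $46,330,000 → clearing price.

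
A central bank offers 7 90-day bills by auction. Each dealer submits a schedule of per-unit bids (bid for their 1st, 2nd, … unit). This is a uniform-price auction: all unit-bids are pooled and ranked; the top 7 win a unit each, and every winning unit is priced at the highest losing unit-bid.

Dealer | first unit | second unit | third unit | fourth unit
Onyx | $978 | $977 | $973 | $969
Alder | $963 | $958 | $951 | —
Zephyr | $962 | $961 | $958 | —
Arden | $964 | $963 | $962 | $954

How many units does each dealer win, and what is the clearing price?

Alder 1, Arden 2, Onyx 4; clearing price $962

All unit-bids, highest first — top 7: 978 (Onyx-1), 977 (Onyx-2), 973 (Onyx-3), 969 (Onyx-4), 964 (Arden-1), 963 (Alder-1), 963 (Arden-2)
Highest rejected unit-bid = $962.
Allocation: Alder 1, Arden 2, Onyx 4.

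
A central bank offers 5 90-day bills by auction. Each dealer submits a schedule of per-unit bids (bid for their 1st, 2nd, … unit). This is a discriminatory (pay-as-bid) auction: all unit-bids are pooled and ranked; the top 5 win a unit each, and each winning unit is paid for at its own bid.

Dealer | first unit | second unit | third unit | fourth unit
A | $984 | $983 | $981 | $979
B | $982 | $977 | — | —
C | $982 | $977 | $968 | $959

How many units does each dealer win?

All unit-bids, highest first — top 5: 984 (A-1), 983 (A-2), 982 (B-1), 982 (C-1), 981 (A-3)
Next rejected bid: $979 (not a price — pay-as-bid).
Allocation: A 3, B 1, C 1.

A 3, B 1, C 1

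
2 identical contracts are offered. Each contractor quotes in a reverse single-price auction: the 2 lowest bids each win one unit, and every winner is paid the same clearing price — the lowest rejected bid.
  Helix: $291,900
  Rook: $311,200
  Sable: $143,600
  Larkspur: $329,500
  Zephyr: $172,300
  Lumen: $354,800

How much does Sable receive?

Sable is paid $291,900

Sorting: 143,600 (Sable), 172,300 (Zephyr), 291,900 (Helix), 311,200 (Rook), …
Lowest 2: Sable, Zephyr.
First losing bid is Helix's $291,900, which sets the uniform price.
Sable wins → is paid $291,900.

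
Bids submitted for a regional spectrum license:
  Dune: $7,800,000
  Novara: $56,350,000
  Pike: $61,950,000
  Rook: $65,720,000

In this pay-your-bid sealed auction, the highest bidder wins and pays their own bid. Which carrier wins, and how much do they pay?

Sorting bids: 65,720,000 (Rook) > 61,950,000 (Pike) > 56,350,000 (Novara) > 7,800,000 (Dune)
Rook has the highest bid and pays exactly that: $65,720,000.

Rook pays $65,720,000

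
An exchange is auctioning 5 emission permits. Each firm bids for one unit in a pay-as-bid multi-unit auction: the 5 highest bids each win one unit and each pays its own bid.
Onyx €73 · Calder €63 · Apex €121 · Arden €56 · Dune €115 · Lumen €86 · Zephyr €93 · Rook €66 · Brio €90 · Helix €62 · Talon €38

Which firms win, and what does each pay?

Apex €121, Dune €115, Zephyr €93, Brio €90, Lumen €86

Sorting: 121 (Apex), 115 (Dune), 93 (Zephyr), 90 (Brio), 86 (Lumen), 73 (Onyx), 66 (Rook), …
Winners (5 units): Apex, Dune, Zephyr, Brio, Lumen.
Each winner pays its own bid: Apex €121, Dune €115, Zephyr €93, Brio €90, Lumen €86.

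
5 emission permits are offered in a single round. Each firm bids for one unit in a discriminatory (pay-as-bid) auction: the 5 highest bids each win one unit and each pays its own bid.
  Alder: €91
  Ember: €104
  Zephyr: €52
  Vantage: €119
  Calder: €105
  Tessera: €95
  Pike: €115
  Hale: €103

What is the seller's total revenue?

Ordering the bids: 119 (Vantage), 115 (Pike), 105 (Calder), 104 (Ember), 103 (Hale), 95 (Tessera), 91 (Alder), …
Winners (5 units): Vantage, Pike, Calder, Ember, Hale.
Total revenue = 119 + 115 + 105 + 104 + 103 = €546.

Total revenue: €546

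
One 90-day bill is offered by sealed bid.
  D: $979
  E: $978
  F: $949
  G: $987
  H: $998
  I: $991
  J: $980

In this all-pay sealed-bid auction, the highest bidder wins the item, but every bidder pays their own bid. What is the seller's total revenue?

All-pay sealed-bid auction: the highest bidder wins the item, but every bidder pays their own bid.
Bids in order: 998 (H) > 991 (I) > 987 (G) > 980 (J) > 979 (D) > 978 (E) > …
H wins with the top bid; all bids are sunk regardless.
Every bidder forfeits their bid regardless of winning.
Revenue = 979 + 978 + 949 + 987 + 998 + 991 + 980 = $6,862.

Total revenue: $6,862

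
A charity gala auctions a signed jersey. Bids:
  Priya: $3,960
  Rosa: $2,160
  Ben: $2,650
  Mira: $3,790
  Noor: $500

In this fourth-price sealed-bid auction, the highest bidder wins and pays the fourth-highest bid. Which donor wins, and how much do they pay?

Rule: the highest bidder wins and pays the fourth-highest bid.
Bids in order: 3,960 (Priya) > 3,790 (Mira) > 2,650 (Ben) > 2,160 (Rosa) > 500 (Noor)
Priya is highest; pays the fourth-highest bid, $2,160.

Priya pays $2,160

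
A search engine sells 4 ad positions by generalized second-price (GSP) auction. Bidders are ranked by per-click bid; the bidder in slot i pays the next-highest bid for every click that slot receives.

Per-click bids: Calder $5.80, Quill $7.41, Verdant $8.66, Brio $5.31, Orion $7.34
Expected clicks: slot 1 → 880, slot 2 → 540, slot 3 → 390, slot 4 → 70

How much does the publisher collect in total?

Ranked by bid: $8.66 (Verdant) > $7.41 (Quill) > $7.34 (Orion) > $5.80 (Calder) > $5.31 (Brio)
Slot 1: Verdant pays $7.41 × 880 = $6520.80
Slot 2: Quill pays $7.34 × 540 = $3963.60
Slot 3: Orion pays $5.80 × 390 = $2262.00
Slot 4: Calder pays $5.31 × 70 = $371.70
Total = $13118.10

Total revenue: $13118.10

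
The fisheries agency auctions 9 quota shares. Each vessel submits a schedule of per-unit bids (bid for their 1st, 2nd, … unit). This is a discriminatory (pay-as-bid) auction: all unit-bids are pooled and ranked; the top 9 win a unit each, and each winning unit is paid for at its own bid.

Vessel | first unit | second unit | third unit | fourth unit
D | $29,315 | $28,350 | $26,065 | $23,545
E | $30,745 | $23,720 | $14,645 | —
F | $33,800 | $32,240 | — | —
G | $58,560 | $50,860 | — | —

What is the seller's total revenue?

Total revenue: $313,655

All unit-bids, highest first — top 9: 58,560 (G-1), 50,860 (G-2), 33,800 (F-1), 32,240 (F-2), 30,745 (E-1), 29,315 (D-1), 28,350 (D-2), 26,065 (D-3), 23,720 (E-2)
Next rejected bid: $23,545 (not a price — pay-as-bid).
Each winning unit pays its own bid.
Revenue = 58,560 + 50,860 + 33,800 + 32,240 + 30,745 + 29,315 + 28,350 + 26,065 + 23,720 = $313,655.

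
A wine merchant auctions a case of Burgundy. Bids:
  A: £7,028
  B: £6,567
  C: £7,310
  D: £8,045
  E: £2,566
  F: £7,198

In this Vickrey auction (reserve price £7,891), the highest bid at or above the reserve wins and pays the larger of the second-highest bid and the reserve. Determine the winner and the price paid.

D pays £7,891

Bids ranked: 8,045 (D) > 7,310 (C) > 7,198 (F) > 7,028 (A) > 6,567 (B) > 2,566 (E)
Highest eligible bid: D at £8,045.
Second-highest bid £7,310 is below the reserve £7,891, so the reserve binds → payment £7,891.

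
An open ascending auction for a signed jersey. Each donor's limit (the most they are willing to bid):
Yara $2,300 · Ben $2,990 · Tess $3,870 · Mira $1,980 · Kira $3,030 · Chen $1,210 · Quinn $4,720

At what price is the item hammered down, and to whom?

Quinn wins at $3,870

Sorting limits: 4,720 (Quinn) > 3,870 (Tess) > 3,030 (Kira) > 2,990 (Ben) > 2,300 (Yara) > 1,980 (Mira) > …
Tess is the last rival to drop out, at $3,870; Quinn remains and wins at that price.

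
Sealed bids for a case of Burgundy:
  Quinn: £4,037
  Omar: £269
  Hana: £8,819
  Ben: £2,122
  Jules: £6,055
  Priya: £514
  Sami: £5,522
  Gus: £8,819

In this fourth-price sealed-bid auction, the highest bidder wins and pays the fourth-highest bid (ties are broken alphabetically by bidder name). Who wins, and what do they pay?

Fourth-price sealed-bid auction: the highest bidder wins and pays the fourth-highest bid.
Bids in order: 8,819 (Gus) > 8,819 (Hana) > 6,055 (Jules) > 5,522 (Sami) > 4,037 (Quinn) > 2,122 (Ben) > …
Tie at £8,819 → Gus wins by tie-break.
Gus is highest; pays the fourth-highest bid, £5,522.

Gus pays £5,522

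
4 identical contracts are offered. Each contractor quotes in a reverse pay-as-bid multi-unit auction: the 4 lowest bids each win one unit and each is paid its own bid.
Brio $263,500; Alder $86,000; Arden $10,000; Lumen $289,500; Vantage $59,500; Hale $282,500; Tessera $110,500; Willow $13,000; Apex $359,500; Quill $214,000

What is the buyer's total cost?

Total cost: $168,500

Bids ranked low→high: 10,000 (Arden), 13,000 (Willow), 59,500 (Vantage), 86,000 (Alder), 110,500 (Tessera), 214,000 (Quill), …
The 4 lowest are Arden, Willow, Vantage, Alder.
Total cost = 10,000 + 13,000 + 59,500 + 86,000 = $168,500.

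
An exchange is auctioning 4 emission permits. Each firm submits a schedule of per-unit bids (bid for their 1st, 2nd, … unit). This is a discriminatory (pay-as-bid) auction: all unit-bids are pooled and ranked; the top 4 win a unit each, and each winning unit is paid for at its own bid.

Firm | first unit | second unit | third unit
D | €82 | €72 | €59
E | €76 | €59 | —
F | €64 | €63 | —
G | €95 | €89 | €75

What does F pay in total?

All unit-bids, highest first — top 4: 95 (G-1), 89 (G-2), 82 (D-1), 76 (E-1)
Next rejected bid: €75 (not a price — pay-as-bid).
F wins no units.

F pays €0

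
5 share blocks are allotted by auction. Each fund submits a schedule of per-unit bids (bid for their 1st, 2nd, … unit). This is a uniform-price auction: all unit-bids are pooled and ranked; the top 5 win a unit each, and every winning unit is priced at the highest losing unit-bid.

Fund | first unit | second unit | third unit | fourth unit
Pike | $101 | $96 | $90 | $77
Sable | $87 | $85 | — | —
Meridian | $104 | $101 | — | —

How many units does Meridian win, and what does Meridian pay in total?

Meridian: 2 units, pays $174

All unit-bids, highest first — top 5: 104 (Meridian-1), 101 (Pike-1), 101 (Meridian-2), 96 (Pike-2), 90 (Pike-3)
Highest rejected unit-bid = $87.
Meridian wins 2 unit(s) at $87 each.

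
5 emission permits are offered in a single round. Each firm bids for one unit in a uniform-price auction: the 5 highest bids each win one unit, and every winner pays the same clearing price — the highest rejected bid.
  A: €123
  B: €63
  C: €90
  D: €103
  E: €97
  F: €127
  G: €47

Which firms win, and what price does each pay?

F, A, D, E, C; each pays €63

Sorting: 127 (F), 123 (A), 103 (D), 97 (E), 90 (C), 63 (B), 47 (G)
Winners (5 units): F, A, D, E, C.
Highest unsuccessful bid: €63 → clearing price.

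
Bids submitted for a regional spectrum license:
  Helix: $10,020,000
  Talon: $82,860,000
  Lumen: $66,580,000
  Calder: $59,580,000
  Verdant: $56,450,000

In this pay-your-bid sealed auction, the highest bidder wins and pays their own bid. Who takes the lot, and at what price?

Talon pays $82,860,000

Rule: the highest bidder wins and pays their own bid.
Bids ranked: 82,860,000 (Talon) > 66,580,000 (Lumen) > 59,580,000 (Calder) > 56,450,000 (Verdant) > 10,020,000 (Helix)
Talon is highest → pays own bid, $82,860,000.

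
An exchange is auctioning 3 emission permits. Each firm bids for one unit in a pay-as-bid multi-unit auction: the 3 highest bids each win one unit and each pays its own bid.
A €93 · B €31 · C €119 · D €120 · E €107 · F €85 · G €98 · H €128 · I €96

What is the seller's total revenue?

Total revenue: €367

Bids ranked high→low: 128 (H), 120 (D), 119 (C), 107 (E), 98 (G), …
The 3 highest are H, D, C.
Total revenue = 128 + 120 + 119 = €367.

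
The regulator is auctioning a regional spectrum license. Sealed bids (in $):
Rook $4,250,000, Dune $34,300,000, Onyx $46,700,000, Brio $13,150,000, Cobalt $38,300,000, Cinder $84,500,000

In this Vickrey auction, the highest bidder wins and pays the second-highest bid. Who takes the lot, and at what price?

Cinder pays $46,700,000

Sorting bids: 84,500,000 (Cinder) > 46,700,000 (Onyx) > 38,300,000 (Cobalt) > 34,300,000 (Dune) > 13,150,000 (Brio) > 4,250,000 (Rook)
Cinder is highest; pays the second-highest bid, $46,700,000.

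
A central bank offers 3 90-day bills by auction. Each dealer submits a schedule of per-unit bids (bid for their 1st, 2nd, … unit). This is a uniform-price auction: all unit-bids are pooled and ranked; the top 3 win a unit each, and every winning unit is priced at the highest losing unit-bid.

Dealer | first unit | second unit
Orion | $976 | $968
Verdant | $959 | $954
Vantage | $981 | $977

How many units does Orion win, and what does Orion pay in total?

Orion: 1 unit, pays $968

Merging the schedules and taking the best 3: 981 (Vantage-1), 977 (Vantage-2), 976 (Orion-1)
First bid not allocated: $968.
Orion wins 1 unit(s) at $968 each.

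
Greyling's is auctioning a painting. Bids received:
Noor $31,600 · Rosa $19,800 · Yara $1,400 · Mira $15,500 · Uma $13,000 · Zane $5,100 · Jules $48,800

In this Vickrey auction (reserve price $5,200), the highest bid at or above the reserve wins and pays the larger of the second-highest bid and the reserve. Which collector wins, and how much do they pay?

Jules pays $31,600

Vickrey auction (reserve price $5,200): the highest bid at or above the reserve wins and pays the larger of the second-highest bid and the reserve.
Bids in order: 48,800 (Jules) > 31,600 (Noor) > 19,800 (Rosa) > 15,500 (Mira) > 13,000 (Uma) > 5,100 (Zane) > …
Highest eligible bid: Jules at $48,800.
Second-highest bid $31,600 exceeds the reserve $5,200 → payment $31,600.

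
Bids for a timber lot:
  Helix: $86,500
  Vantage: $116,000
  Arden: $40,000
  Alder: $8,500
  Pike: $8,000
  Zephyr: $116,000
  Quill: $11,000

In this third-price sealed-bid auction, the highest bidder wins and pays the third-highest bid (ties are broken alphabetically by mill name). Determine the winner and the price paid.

Third-price sealed-bid auction: the highest bidder wins and pays the third-highest bid.
Bids in order: 116,000 (Vantage) > 116,000 (Zephyr) > 86,500 (Helix) > 40,000 (Arden) > 11,000 (Quill) > 8,500 (Alder) > …
Vantage and Zephyr tie at $116,000; tie-break gives it to Vantage.
Vantage is highest; pays the third-highest bid, $86,500.

Vantage pays $86,500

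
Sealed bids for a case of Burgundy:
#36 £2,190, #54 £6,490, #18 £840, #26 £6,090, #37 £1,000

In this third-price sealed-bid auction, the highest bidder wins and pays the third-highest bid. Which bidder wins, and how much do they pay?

Sorting bids: 6,490 (#54) > 6,090 (#26) > 2,190 (#36) > 1,000 (#37) > 840 (#18)
#54 is highest; pays the third-highest bid, £2,190.

#54 pays £2,190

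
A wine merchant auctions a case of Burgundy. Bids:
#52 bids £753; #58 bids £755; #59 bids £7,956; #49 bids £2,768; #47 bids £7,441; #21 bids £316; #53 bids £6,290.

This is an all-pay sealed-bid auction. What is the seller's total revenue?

Sorting bids: 7,956 (#59) > 7,441 (#47) > 6,290 (#53) > 2,768 (#49) > 755 (#58) > 753 (#52) > …
#59 wins with the top bid; all bids are sunk regardless.
Every bidder forfeits their bid regardless of winning.
Revenue = 753 + 755 + 7,956 + 2,768 + 7,441 + 316 + 6,290 = £26,279.

Total revenue: £26,279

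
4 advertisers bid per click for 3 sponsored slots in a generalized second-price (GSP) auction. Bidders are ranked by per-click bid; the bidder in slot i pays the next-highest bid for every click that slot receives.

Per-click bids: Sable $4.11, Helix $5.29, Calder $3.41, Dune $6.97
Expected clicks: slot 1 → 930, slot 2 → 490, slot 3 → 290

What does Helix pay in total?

Per-click bids in order: $6.97 (Dune) > $5.29 (Helix) > $4.11 (Sable) > $3.41 (Calder)
Helix holds slot 2 → pays next bid $4.11 × 490 clicks = $2013.90.

Helix pays $2013.90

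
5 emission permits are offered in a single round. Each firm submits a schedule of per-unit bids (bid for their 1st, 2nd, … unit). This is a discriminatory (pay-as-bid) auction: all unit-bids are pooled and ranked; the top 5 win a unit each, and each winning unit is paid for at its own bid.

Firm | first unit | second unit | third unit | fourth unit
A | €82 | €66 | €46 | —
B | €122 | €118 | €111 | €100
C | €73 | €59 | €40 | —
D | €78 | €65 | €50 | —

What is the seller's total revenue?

Total revenue: €533

Pooled unit-bids ranked (top 5): 122 (B-1), 118 (B-2), 111 (B-3), 100 (B-4), 82 (A-1)
Next rejected bid: €78 (not a price — pay-as-bid).
Each winning unit pays its own bid.
Revenue = 122 + 118 + 111 + 100 + 82 = €533.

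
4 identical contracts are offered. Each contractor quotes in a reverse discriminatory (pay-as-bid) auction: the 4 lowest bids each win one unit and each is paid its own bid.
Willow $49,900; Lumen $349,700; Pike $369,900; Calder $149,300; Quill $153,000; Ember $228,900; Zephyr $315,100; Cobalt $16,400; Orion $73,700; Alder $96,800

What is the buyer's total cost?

Total cost: $236,800

Sorting: 16,400 (Cobalt), 49,900 (Willow), 73,700 (Orion), 96,800 (Alder), 149,300 (Calder), 153,000 (Quill), …
Lowest 4: Cobalt, Willow, Orion, Alder.
Total cost = 16,400 + 49,900 + 73,700 + 96,800 = $236,800.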